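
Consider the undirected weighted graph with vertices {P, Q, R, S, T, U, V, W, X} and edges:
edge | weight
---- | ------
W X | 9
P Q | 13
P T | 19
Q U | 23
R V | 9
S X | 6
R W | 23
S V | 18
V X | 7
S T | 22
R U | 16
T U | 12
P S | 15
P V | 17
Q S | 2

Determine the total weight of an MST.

Grow the tree from T using Prim:
Step 1: cheapest edge leaving the tree is T U (12); add U.
Step 2: cheapest edge leaving the tree is R U (16); add R.
Step 3: cheapest edge leaving the tree is R V (9); add V.
Step 4: cheapest edge leaving the tree is V X (7); add X.
Step 5: cheapest edge leaving the tree is S X (6); add S.
Step 6: cheapest edge leaving the tree is Q S (2); add Q.
Step 7: cheapest edge leaving the tree is W X (9); add W.
Step 8: cheapest edge leaving the tree is P Q (13); add P.
MST edges: T U, R U, R V, V X, S X, Q S, W X, P Q; total weight 12+16+9+7+6+2+9+13 = 74.

74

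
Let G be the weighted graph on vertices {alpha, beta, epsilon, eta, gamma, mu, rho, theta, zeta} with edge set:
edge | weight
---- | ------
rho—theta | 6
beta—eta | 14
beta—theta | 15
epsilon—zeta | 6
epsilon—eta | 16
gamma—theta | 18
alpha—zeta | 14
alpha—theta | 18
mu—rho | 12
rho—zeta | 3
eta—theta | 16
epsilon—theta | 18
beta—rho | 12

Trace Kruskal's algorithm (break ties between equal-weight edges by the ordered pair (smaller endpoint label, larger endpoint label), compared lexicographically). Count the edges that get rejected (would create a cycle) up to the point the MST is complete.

Sort edges by weight, then run Kruskal:
rho—zeta (3): add — endpoints in different components.
epsilon—zeta (6): add — endpoints in different components.
rho—theta (6): add — endpoints in different components.
beta—rho (12): add — endpoints in different components.
mu—rho (12): add — endpoints in different components.
alpha—zeta (14): add — endpoints in different components.
beta—eta (14): add — endpoints in different components.
beta—theta (15): skip — beta and theta already connected.
epsilon—eta (16): skip — eta and epsilon already connected.
eta—theta (16): skip — eta and theta already connected.
alpha—theta (18): skip — alpha and theta already connected.
epsilon—theta (18): skip — theta and epsilon already connected.
gamma—theta (18): add — endpoints in different components.
Edges rejected before the tree was complete: 5.

5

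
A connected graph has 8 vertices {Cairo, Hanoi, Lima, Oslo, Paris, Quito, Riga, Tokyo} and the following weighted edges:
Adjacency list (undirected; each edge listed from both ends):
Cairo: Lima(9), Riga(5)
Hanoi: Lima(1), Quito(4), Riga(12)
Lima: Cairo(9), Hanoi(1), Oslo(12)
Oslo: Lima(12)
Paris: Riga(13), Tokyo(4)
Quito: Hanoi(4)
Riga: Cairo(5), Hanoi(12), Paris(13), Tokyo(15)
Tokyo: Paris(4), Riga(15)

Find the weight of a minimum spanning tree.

Kruskal's algorithm — process edges by increasing weight (ties by edge label):
Hanoi—Lima (1): add — endpoints in different components.
Hanoi—Quito (4): add — endpoints in different components.
Paris—Tokyo (4): add — endpoints in different components.
Cairo—Riga (5): add — endpoints in different components.
Cairo—Lima (9): add — endpoints in different components.
Hanoi—Riga (12): skip — Riga and Hanoi already connected.
Lima—Oslo (12): add — endpoints in different components.
Paris—Riga (13): add — endpoints in different components.
MST edges: Hanoi—Lima, Hanoi—Quito, Paris—Tokyo, Cairo—Riga, Cairo—Lima, Lima—Oslo, Paris—Riga; total weight 1+4+4+5+9+12+13 = 48.

48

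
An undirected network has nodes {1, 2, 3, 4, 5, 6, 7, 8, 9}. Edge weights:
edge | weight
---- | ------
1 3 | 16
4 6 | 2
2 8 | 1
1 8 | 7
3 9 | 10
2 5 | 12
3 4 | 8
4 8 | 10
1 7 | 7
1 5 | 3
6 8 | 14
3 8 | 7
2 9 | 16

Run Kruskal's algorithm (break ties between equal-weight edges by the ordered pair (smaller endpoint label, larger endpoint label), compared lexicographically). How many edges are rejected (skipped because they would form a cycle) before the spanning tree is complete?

0

Kruskal's algorithm — process edges by increasing weight (ties by edge label):
2 8 (1): add — endpoints in different components.
4 6 (2): add — endpoints in different components.
1 5 (3): add — endpoints in different components.
1 7 (7): add — endpoints in different components.
1 8 (7): add — endpoints in different components.
3 8 (7): add — endpoints in different components.
3 4 (8): add — endpoints in different components.
3 9 (10): add — endpoints in different components.
Edges rejected before the tree was complete: 0.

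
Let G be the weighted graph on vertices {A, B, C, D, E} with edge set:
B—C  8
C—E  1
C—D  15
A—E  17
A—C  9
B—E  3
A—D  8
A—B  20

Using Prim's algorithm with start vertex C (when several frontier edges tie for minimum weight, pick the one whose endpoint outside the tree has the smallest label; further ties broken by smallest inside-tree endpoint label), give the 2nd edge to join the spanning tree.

Prim, starting at C.
Step 1: cheapest edge leaving the tree is C—E (1); add E.
Step 2: cheapest edge leaving the tree is B—E (3); add B.
Step 3: cheapest edge leaving the tree is A—C (9); add A.
Step 4: cheapest edge leaving the tree is A—D (8); add D.
The 2nd edge added is B—E.

B-E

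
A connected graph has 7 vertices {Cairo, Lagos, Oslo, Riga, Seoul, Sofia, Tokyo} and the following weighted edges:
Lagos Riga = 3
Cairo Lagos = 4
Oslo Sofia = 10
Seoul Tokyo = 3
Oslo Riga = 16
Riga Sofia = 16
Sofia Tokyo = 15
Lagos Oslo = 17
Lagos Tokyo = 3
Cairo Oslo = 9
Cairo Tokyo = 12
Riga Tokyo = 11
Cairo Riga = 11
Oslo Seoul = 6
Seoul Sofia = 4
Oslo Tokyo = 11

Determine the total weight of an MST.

Prim's algorithm from Seoul:
Step 1: cheapest edge leaving the tree is Seoul Tokyo (3); add Tokyo.
Step 2: cheapest edge leaving the tree is Lagos Tokyo (3); add Lagos.
Step 3: cheapest edge leaving the tree is Lagos Riga (3); add Riga.
Step 4: cheapest edge leaving the tree is Cairo Lagos (4); add Cairo.
Step 5: cheapest edge leaving the tree is Seoul Sofia (4); add Sofia.
Step 6: cheapest edge leaving the tree is Oslo Seoul (6); add Oslo.
MST edges: Seoul Tokyo, Lagos Tokyo, Lagos Riga, Cairo Lagos, Seoul Sofia, Oslo Seoul; total weight 3+3+3+4+4+6 = 23.

23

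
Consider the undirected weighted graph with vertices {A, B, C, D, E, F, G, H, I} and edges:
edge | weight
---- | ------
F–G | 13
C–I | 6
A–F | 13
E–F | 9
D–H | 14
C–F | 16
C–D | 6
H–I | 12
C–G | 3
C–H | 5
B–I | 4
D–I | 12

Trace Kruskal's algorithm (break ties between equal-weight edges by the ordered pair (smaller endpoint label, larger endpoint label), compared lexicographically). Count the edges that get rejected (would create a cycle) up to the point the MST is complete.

Kruskal's algorithm — process edges by increasing weight (ties by edge label):
C–G (3): add — endpoints in different components.
B–I (4): add — endpoints in different components.
C–H (5): add — endpoints in different components.
C–D (6): add — endpoints in different components.
C–I (6): add — endpoints in different components.
E–F (9): add — endpoints in different components.
D–I (12): skip — D and I already connected.
H–I (12): skip — H and I already connected.
A–F (13): add — endpoints in different components.
F–G (13): add — endpoints in different components.
Edges rejected before the tree was complete: 2.

2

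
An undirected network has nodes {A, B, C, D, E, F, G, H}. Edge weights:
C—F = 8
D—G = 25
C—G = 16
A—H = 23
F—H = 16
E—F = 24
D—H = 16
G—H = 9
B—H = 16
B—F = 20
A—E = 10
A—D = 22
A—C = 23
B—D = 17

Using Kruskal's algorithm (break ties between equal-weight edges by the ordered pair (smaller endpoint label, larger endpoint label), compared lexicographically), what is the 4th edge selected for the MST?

B-H

Kruskal: consider edges lightest-first.
C—F (8): add — endpoints in different components.
G—H (9): add — endpoints in different components.
A—E (10): add — endpoints in different components.
B—H (16): add — endpoints in different components.
C—G (16): add — endpoints in different components.
D—H (16): add — endpoints in different components.
F—H (16): skip — F and H already connected.
B—D (17): skip — B and D already connected.
B—F (20): skip — B and F already connected.
A—D (22): add — endpoints in different components.
The 4th edge added is B—H.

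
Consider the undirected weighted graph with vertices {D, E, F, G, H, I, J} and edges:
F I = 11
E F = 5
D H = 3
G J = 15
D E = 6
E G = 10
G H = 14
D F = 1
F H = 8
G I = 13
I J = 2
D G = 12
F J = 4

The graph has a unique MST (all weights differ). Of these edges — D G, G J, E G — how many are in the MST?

1

Kruskal's algorithm — process edges by increasing weight (ties by edge label):
D F (1): add. Components now {D,F} {E} {G} {H} {I} {J}
I J (2): add. Components now {D,F} {E} {G} {H} {I,J}
D H (3): add. Components now {D,F,H} {E} {G} {I,J}
F J (4): add. Components now {D,F,H,I,J} {E} {G}
E F (5): add. Components now {D,E,F,H,I,J} {G}
D E (6): skip — D and E already connected.
F H (8): skip — F and H already connected.
E G (10): add. Components now {D,E,F,G,H,I,J}
MST edge set: {D F, I J, D H, F J, E F, E G}.
Of the listed edges, {E G} are in the MST → 1.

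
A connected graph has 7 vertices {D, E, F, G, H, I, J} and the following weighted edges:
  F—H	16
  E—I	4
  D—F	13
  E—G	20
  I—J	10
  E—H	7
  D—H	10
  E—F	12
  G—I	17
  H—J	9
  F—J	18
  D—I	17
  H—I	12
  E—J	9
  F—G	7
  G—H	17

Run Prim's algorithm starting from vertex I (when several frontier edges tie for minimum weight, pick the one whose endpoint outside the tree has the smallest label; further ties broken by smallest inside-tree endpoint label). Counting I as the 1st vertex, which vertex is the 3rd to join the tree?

Prim's algorithm from I:
Step 1: cheapest edge leaving the tree is E—I (4); add E.
Step 2: cheapest edge leaving the tree is E—H (7); add H.
Step 3: cheapest edge leaving the tree is E—J (9); add J.
Step 4: cheapest edge leaving the tree is D—H (10); add D.
Step 5: cheapest edge leaving the tree is E—F (12); add F.
Step 6: cheapest edge leaving the tree is F—G (7); add G.
Vertex order: I, E, H, J, D, F, G. The 3rd vertex is H.

H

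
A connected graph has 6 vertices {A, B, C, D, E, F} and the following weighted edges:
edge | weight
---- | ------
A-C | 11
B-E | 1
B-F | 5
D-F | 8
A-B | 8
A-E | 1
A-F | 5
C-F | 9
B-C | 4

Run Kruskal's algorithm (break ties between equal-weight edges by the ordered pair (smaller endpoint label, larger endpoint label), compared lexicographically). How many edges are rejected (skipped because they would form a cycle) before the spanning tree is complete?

Kruskal's algorithm — process edges by increasing weight (ties by edge label):
A-E (1): add — endpoints in different components.
B-E (1): add — endpoints in different components.
B-C (4): add — endpoints in different components.
A-F (5): add — endpoints in different components.
B-F (5): skip — B and F already connected.
A-B (8): skip — A and B already connected.
D-F (8): add — endpoints in different components.
Edges rejected before the tree was complete: 2.

2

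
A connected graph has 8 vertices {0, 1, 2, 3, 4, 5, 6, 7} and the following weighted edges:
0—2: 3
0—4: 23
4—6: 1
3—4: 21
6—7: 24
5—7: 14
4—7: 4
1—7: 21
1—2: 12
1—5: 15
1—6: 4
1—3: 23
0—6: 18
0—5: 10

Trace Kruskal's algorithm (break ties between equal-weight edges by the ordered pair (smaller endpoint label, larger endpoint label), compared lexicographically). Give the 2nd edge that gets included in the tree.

Kruskal: consider edges lightest-first.
4—6 (1): add — endpoints in different components.
0—2 (3): add — endpoints in different components.
1—6 (4): add — endpoints in different components.
4—7 (4): add — endpoints in different components.
0—5 (10): add — endpoints in different components.
1—2 (12): add — endpoints in different components.
5—7 (14): skip — 5 and 7 already connected.
1—5 (15): skip — 1 and 5 already connected.
0—6 (18): skip — 0 and 6 already connected.
1—7 (21): skip — 1 and 7 already connected.
3—4 (21): add — endpoints in different components.
The 2nd edge added is 0—2.

0-2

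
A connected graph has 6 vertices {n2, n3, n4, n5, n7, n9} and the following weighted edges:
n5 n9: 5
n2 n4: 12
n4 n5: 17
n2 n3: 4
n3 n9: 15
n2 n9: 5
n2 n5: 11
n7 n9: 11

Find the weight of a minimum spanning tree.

Prim, starting at n2.
Step 1: cheapest edge leaving the tree is n2 n3 (4); add n3.
Step 2: cheapest edge leaving the tree is n2 n9 (5); add n9.
Step 3: cheapest edge leaving the tree is n5 n9 (5); add n5.
Step 4: cheapest edge leaving the tree is n7 n9 (11); add n7.
Step 5: cheapest edge leaving the tree is n2 n4 (12); add n4.
MST edges: n2 n3, n2 n9, n5 n9, n7 n9, n2 n4; total weight 4+5+5+11+12 = 37.

37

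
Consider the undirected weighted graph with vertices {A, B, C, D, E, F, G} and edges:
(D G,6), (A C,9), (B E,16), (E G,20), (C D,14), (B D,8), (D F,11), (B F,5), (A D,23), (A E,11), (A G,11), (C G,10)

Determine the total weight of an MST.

49

Grow the tree from C using Prim:
Step 1: frontier [A C 9, C G 10, C D 14] → take A C (9); add A.
Step 2: frontier [A E 11, A G 11, A D 23, C G 10, C D 14] → take C G (10); add G.
Step 3: frontier [A E 11, A D 23, C D 14, D G 6, E G 20] → take D G (6); add D.
Step 4: frontier [A E 11, B D 8, D F 11, E G 20] → take B D (8); add B.
Step 5: frontier [A E 11, B F 5, B E 16, D F 11, E G 20] → take B F (5); add F.
Step 6: frontier [A E 11, B E 16, E G 20] → take A E (11); add E.
MST edges: A C, C G, D G, B D, B F, A E; total weight 9+10+6+8+5+11 = 49.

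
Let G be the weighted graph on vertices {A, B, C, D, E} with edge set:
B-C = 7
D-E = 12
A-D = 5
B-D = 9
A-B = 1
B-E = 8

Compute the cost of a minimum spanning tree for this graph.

21

Grow the tree from B using Prim:
Step 1: cheapest edge leaving the tree is A-B (1); add A.
Step 2: cheapest edge leaving the tree is A-D (5); add D.
Step 3: cheapest edge leaving the tree is B-C (7); add C.
Step 4: cheapest edge leaving the tree is B-E (8); add E.
MST edges: A-B, A-D, B-C, B-E; total weight 1+5+7+8 = 21.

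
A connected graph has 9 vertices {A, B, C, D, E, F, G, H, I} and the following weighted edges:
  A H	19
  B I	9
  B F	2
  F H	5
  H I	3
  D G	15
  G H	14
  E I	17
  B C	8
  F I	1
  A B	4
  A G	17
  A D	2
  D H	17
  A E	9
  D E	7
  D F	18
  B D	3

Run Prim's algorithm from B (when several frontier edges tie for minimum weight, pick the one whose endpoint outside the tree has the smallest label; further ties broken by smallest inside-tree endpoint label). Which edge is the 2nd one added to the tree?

Grow the tree from B using Prim:
Step 1: cheapest edge leaving the tree is B F (2); add F.
Step 2: cheapest edge leaving the tree is F I (1); add I.
Step 3: cheapest edge leaving the tree is B D (3); add D.
Step 4: cheapest edge leaving the tree is A D (2); add A.
Step 5: cheapest edge leaving the tree is H I (3); add H.
Step 6: cheapest edge leaving the tree is D E (7); add E.
Step 7: cheapest edge leaving the tree is B C (8); add C.
Step 8: cheapest edge leaving the tree is G H (14); add G.
The 2nd edge added is F I.

F-I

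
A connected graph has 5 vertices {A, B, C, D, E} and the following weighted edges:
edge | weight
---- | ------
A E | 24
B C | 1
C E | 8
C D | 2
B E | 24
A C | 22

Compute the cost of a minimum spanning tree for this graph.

33

Kruskal's algorithm — process edges by increasing weight (ties by edge label):
B C (1): add. Components now {A} {B,C} {D} {E}
C D (2): add. Components now {A} {B,C,D} {E}
C E (8): add. Components now {A} {B,C,D,E}
A C (22): add. Components now {A,B,C,D,E}
MST edges: B C, C D, C E, A C; total weight 1+2+8+22 = 33.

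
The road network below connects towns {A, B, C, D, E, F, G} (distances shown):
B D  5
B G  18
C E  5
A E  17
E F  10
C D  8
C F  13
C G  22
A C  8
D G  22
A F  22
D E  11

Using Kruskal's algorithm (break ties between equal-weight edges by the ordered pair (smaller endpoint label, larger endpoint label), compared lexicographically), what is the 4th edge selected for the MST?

C-D

Sort edges by weight, then run Kruskal:
B D (5): add — endpoints in different components.
C E (5): add — endpoints in different components.
A C (8): add — endpoints in different components.
C D (8): add — endpoints in different components.
E F (10): add — endpoints in different components.
D E (11): skip — D and E already connected.
C F (13): skip — C and F already connected.
A E (17): skip — A and E already connected.
B G (18): add — endpoints in different components.
The 4th edge added is C D.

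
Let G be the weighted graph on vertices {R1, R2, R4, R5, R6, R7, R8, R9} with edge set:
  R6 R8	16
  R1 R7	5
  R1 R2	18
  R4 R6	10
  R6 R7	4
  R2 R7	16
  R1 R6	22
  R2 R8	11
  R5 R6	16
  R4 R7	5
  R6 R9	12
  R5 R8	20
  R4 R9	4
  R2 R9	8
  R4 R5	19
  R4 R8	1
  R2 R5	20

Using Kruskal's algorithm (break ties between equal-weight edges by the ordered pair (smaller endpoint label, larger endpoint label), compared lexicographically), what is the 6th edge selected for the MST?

Kruskal: consider edges lightest-first.
R4 R8 (1): add — endpoints in different components.
R4 R9 (4): add — endpoints in different components.
R6 R7 (4): add — endpoints in different components.
R1 R7 (5): add — endpoints in different components.
R4 R7 (5): add — endpoints in different components.
R2 R9 (8): add — endpoints in different components.
R4 R6 (10): skip — R4 and R6 already connected.
R2 R8 (11): skip — R8 and R2 already connected.
R6 R9 (12): skip — R9 and R6 already connected.
R2 R7 (16): skip — R7 and R2 already connected.
R5 R6 (16): add — endpoints in different components.
The 6th edge added is R2 R9.

R2-R9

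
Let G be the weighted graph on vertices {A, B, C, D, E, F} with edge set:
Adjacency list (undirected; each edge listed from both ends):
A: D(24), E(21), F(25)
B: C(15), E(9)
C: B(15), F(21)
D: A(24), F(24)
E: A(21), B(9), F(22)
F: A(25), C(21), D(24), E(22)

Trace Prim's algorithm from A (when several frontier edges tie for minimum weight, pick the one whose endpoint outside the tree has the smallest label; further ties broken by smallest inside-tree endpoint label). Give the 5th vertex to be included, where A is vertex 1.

Prim's algorithm from A:
Step 1: frontier [A E 21, A D 24, A F 25] → take A E (21); add E.
Step 2: frontier [A D 24, A F 25, B E 9, E F 22] → take B E (9); add B.
Step 3: frontier [A D 24, A F 25, B C 15, E F 22] → take B C (15); add C.
Step 4: frontier [A D 24, A F 25, C F 21, E F 22] → take C F (21); add F.
Step 5: frontier [A D 24, D F 24] → take A D (24); add D.
Vertex order: A, E, B, C, F, D. The 5th vertex is F.

F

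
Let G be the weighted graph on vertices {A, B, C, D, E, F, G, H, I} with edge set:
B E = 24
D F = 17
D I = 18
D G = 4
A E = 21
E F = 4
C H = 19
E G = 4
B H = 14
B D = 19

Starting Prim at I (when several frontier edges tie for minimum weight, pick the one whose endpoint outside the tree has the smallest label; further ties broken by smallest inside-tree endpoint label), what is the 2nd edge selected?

Grow the tree from I using Prim:
Step 1: frontier [D I 18] → take D I (18); add D.
Step 2: frontier [D G 4, D F 17, B D 19] → take D G (4); add G.
Step 3: frontier [D F 17, B D 19, E G 4] → take E G (4); add E.
Step 4: frontier [D F 17, B D 19, E F 4, A E 21, B E 24] → take E F (4); add F.
Step 5: frontier [B D 19, A E 21, B E 24] → take B D (19); add B.
Step 6: frontier [B H 14, A E 21] → take B H (14); add H.
Step 7: frontier [A E 21, C H 19] → take C H (19); add C.
Step 8: frontier [A E 21] → take A E (21); add A.
The 2nd edge added is D G.

D-G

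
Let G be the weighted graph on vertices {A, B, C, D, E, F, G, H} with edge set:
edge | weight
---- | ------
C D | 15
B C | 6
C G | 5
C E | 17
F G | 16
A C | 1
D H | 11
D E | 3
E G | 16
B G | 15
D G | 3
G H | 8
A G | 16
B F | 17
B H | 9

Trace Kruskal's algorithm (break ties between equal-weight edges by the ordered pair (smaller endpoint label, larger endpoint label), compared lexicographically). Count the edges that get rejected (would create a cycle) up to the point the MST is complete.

Kruskal: consider edges lightest-first.
A C (1): add — endpoints in different components.
D E (3): add — endpoints in different components.
D G (3): add — endpoints in different components.
C G (5): add — endpoints in different components.
B C (6): add — endpoints in different components.
G H (8): add — endpoints in different components.
B H (9): skip — B and H already connected.
D H (11): skip — D and H already connected.
B G (15): skip — B and G already connected.
C D (15): skip — C and D already connected.
A G (16): skip — A and G already connected.
E G (16): skip — E and G already connected.
F G (16): add — endpoints in different components.
Edges rejected before the tree was complete: 6.

6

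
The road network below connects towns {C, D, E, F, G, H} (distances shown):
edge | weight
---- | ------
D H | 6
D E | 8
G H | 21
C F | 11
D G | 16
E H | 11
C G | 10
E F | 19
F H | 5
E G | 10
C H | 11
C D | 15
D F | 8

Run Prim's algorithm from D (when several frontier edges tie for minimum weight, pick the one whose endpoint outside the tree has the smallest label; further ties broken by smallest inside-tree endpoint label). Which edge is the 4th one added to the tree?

Prim's algorithm from D:
Step 1: cheapest edge leaving the tree is D H (6); add H.
Step 2: cheapest edge leaving the tree is F H (5); add F.
Step 3: cheapest edge leaving the tree is D E (8); add E.
Step 4: cheapest edge leaving the tree is E G (10); add G.
Step 5: cheapest edge leaving the tree is C G (10); add C.
The 4th edge added is E G.

E-G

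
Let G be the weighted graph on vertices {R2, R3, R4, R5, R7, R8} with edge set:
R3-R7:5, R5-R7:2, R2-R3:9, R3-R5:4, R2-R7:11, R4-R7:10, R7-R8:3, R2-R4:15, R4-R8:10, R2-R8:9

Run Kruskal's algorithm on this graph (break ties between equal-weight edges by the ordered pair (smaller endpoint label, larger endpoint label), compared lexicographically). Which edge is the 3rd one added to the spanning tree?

R3-R5

Kruskal's algorithm — process edges by increasing weight (ties by edge label):
R5-R7 (2): add — endpoints in different components.
R7-R8 (3): add — endpoints in different components.
R3-R5 (4): add — endpoints in different components.
R3-R7 (5): skip — R3 and R7 already connected.
R2-R3 (9): add — endpoints in different components.
R2-R8 (9): skip — R2 and R8 already connected.
R4-R7 (10): add — endpoints in different components.
The 3rd edge added is R3-R5.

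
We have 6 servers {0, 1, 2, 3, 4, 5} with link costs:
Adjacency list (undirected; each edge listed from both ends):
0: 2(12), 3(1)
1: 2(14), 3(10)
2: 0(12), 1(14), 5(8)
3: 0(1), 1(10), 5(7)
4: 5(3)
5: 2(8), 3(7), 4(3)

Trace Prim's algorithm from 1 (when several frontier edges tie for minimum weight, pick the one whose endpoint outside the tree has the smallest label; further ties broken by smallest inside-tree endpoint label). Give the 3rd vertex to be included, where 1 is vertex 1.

Prim, starting at 1.
Step 1: cheapest edge leaving the tree is 1-3 (10); add 3.
Step 2: cheapest edge leaving the tree is 0-3 (1); add 0.
Step 3: cheapest edge leaving the tree is 3-5 (7); add 5.
Step 4: cheapest edge leaving the tree is 4-5 (3); add 4.
Step 5: cheapest edge leaving the tree is 2-5 (8); add 2.
Vertex order: 1, 3, 0, 5, 4, 2. The 3rd vertex is 0.

0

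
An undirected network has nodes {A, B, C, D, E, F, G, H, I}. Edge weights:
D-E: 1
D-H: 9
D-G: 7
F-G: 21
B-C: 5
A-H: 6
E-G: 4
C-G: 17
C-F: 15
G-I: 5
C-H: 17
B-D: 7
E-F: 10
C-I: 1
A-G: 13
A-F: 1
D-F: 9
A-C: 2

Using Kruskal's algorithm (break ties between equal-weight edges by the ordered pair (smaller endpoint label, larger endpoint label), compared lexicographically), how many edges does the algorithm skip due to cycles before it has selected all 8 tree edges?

Sort edges by weight, then run Kruskal:
A-F (1): add — endpoints in different components.
C-I (1): add — endpoints in different components.
D-E (1): add — endpoints in different components.
A-C (2): add — endpoints in different components.
E-G (4): add — endpoints in different components.
B-C (5): add — endpoints in different components.
G-I (5): add — endpoints in different components.
A-H (6): add — endpoints in different components.
Edges rejected before the tree was complete: 0.

0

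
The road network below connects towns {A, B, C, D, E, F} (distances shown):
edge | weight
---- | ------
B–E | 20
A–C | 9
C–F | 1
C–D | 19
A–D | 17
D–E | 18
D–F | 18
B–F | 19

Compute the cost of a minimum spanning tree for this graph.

Sort edges by weight, then run Kruskal:
C–F (1): add — endpoints in different components.
A–C (9): add — endpoints in different components.
A–D (17): add — endpoints in different components.
D–E (18): add — endpoints in different components.
D–F (18): skip — D and F already connected.
B–F (19): add — endpoints in different components.
MST edges: C–F, A–C, A–D, D–E, B–F; total weight 1+9+17+18+19 = 64.

64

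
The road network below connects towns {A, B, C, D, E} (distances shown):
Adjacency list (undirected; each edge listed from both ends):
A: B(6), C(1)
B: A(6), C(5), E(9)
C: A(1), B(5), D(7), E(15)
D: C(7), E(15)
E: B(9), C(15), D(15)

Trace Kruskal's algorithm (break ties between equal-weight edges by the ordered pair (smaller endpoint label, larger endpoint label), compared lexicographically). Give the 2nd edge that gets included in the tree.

B-C

Sort edges by weight, then run Kruskal:
A C (1): add. Components now {A,C} {B} {D} {E}
B C (5): add. Components now {A,B,C} {D} {E}
A B (6): skip — A and B already connected.
C D (7): add. Components now {A,B,C,D} {E}
B E (9): add. Components now {A,B,C,D,E}
The 2nd edge added is B C.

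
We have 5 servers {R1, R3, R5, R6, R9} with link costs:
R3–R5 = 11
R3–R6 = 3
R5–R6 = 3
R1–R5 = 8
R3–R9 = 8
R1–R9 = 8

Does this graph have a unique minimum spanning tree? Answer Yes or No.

Kruskal's algorithm — process edges by increasing weight (ties by edge label):
R3–R6 (3): add — endpoints in different components.
R5–R6 (3): add — endpoints in different components.
R1–R5 (8): add — endpoints in different components.
R1–R9 (8): add — endpoints in different components.
Non-tree edge R3–R9 has weight 8, equal to the heaviest edge on its tree cycle — swapping gives another MST of the same weight. Not unique.

No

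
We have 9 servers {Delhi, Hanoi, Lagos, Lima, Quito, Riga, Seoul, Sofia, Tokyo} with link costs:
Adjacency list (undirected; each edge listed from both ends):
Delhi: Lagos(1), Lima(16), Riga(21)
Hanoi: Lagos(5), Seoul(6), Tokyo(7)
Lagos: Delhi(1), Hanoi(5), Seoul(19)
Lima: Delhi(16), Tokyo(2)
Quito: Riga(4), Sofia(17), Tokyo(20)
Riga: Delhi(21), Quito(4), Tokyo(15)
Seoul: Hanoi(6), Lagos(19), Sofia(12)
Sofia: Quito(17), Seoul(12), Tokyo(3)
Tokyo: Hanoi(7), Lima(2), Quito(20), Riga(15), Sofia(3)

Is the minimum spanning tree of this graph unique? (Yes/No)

Yes

Kruskal: consider edges lightest-first.
Delhi–Lagos (1): add — endpoints in different components.
Lima–Tokyo (2): add — endpoints in different components.
Sofia–Tokyo (3): add — endpoints in different components.
Quito–Riga (4): add — endpoints in different components.
Hanoi–Lagos (5): add — endpoints in different components.
Hanoi–Seoul (6): add — endpoints in different components.
Hanoi–Tokyo (7): add — endpoints in different components.
Seoul–Sofia (12): skip — Sofia and Seoul already connected.
Riga–Tokyo (15): add — endpoints in different components.
Every non-tree edge has weight strictly greater than the heaviest edge on the tree path between its endpoints, so the MST is unique.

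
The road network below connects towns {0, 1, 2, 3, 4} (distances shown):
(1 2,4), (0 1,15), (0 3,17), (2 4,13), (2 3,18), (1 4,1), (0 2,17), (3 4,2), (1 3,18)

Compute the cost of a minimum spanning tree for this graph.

22

Kruskal's algorithm — process edges by increasing weight (ties by edge label):
1 4 (1): add — endpoints in different components.
3 4 (2): add — endpoints in different components.
1 2 (4): add — endpoints in different components.
2 4 (13): skip — 2 and 4 already connected.
0 1 (15): add — endpoints in different components.
MST edges: 1 4, 3 4, 1 2, 0 1; total weight 1+2+4+15 = 22.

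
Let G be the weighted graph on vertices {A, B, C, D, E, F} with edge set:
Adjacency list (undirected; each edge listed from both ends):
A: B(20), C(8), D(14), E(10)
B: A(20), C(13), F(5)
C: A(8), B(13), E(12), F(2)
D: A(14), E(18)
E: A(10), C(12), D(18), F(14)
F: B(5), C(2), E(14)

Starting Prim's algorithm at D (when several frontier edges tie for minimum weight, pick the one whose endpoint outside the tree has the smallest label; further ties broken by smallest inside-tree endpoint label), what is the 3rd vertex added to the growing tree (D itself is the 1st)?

C

Prim, starting at D.
Step 1: cheapest edge leaving the tree is A-D (14); add A.
Step 2: cheapest edge leaving the tree is A-C (8); add C.
Step 3: cheapest edge leaving the tree is C-F (2); add F.
Step 4: cheapest edge leaving the tree is B-F (5); add B.
Step 5: cheapest edge leaving the tree is A-E (10); add E.
Vertex order: D, A, C, F, B, E. The 3rd vertex is C.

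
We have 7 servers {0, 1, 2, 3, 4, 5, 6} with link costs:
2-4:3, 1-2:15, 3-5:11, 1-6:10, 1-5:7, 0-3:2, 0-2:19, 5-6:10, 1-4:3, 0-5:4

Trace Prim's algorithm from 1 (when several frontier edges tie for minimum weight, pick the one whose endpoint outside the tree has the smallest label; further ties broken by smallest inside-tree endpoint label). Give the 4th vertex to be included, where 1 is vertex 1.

Prim's algorithm from 1:
Step 1: cheapest edge leaving the tree is 1-4 (3); add 4.
Step 2: cheapest edge leaving the tree is 2-4 (3); add 2.
Step 3: cheapest edge leaving the tree is 1-5 (7); add 5.
Step 4: cheapest edge leaving the tree is 0-5 (4); add 0.
Step 5: cheapest edge leaving the tree is 0-3 (2); add 3.
Step 6: cheapest edge leaving the tree is 1-6 (10); add 6.
Vertex order: 1, 4, 2, 5, 0, 3, 6. The 4th vertex is 5.

5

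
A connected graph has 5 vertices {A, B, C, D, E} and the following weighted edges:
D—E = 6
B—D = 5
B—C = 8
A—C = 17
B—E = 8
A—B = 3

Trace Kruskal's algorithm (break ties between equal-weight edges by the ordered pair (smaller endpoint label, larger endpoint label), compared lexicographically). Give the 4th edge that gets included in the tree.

B-C

Kruskal's algorithm — process edges by increasing weight (ties by edge label):
A—B (3): add — endpoints in different components.
B—D (5): add — endpoints in different components.
D—E (6): add — endpoints in different components.
B—C (8): add — endpoints in different components.
The 4th edge added is B—C.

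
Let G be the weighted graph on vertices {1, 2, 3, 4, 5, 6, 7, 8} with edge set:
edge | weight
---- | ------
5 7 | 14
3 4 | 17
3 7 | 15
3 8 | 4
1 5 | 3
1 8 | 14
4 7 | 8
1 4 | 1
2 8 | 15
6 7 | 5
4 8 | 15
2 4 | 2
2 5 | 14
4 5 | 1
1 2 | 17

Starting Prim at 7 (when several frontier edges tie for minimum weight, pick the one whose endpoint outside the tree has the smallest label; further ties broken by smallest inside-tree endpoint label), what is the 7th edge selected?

Prim, starting at 7.
Step 1: cheapest edge leaving the tree is 6 7 (5); add 6.
Step 2: cheapest edge leaving the tree is 4 7 (8); add 4.
Step 3: cheapest edge leaving the tree is 1 4 (1); add 1.
Step 4: cheapest edge leaving the tree is 4 5 (1); add 5.
Step 5: cheapest edge leaving the tree is 2 4 (2); add 2.
Step 6: cheapest edge leaving the tree is 1 8 (14); add 8.
Step 7: cheapest edge leaving the tree is 3 8 (4); add 3.
The 7th edge added is 3 8.

3-8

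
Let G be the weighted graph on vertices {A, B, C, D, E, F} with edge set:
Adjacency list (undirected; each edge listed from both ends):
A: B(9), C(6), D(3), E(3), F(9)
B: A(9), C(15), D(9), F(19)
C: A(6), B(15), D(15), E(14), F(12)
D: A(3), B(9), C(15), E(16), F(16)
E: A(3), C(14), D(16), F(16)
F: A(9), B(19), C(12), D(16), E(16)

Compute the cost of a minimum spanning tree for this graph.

Grow the tree from A using Prim:
Step 1: cheapest edge leaving the tree is A–D (3); add D.
Step 2: cheapest edge leaving the tree is A–E (3); add E.
Step 3: cheapest edge leaving the tree is A–C (6); add C.
Step 4: cheapest edge leaving the tree is A–B (9); add B.
Step 5: cheapest edge leaving the tree is A–F (9); add F.
MST edges: A–D, A–E, A–C, A–B, A–F; total weight 3+3+6+9+9 = 30.

30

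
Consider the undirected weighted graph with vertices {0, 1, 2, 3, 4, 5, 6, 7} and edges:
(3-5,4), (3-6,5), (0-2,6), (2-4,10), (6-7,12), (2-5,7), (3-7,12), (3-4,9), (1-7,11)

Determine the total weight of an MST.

54

Prim, starting at 0.
Step 1: frontier [0-2 6] → take 0-2 (6); add 2.
Step 2: frontier [2-5 7, 2-4 10] → take 2-5 (7); add 5.
Step 3: frontier [2-4 10, 3-5 4] → take 3-5 (4); add 3.
Step 4: frontier [2-4 10, 3-6 5, 3-4 9, 3-7 12] → take 3-6 (5); add 6.
Step 5: frontier [2-4 10, 3-4 9, 3-7 12, 6-7 12] → take 3-4 (9); add 4.
Step 6: frontier [3-7 12, 6-7 12] → take 3-7 (12); add 7.
Step 7: frontier [1-7 11] → take 1-7 (11); add 1.
MST edges: 0-2, 2-5, 3-5, 3-6, 3-4, 3-7, 1-7; total weight 6+7+4+5+9+12+11 = 54.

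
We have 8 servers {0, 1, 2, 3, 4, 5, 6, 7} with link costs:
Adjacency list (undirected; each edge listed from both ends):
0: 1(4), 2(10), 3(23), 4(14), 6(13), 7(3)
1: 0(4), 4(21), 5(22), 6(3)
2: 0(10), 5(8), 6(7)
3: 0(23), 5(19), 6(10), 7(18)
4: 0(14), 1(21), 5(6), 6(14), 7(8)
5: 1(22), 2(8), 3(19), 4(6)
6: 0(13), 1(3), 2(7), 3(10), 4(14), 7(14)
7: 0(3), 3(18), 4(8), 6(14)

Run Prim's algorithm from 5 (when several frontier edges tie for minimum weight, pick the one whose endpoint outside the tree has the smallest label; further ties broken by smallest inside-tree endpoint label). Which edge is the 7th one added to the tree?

3-6

Prim, starting at 5.
Step 1: cheapest edge leaving the tree is 4-5 (6); add 4.
Step 2: cheapest edge leaving the tree is 2-5 (8); add 2.
Step 3: cheapest edge leaving the tree is 2-6 (7); add 6.
Step 4: cheapest edge leaving the tree is 1-6 (3); add 1.
Step 5: cheapest edge leaving the tree is 0-1 (4); add 0.
Step 6: cheapest edge leaving the tree is 0-7 (3); add 7.
Step 7: cheapest edge leaving the tree is 3-6 (10); add 3.
The 7th edge added is 3-6.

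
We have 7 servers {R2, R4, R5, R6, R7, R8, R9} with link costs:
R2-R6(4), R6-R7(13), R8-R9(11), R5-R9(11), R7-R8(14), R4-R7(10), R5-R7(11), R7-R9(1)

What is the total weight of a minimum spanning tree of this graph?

50

Prim's algorithm from R6:
Step 1: cheapest edge leaving the tree is R2-R6 (4); add R2.
Step 2: cheapest edge leaving the tree is R6-R7 (13); add R7.
Step 3: cheapest edge leaving the tree is R7-R9 (1); add R9.
Step 4: cheapest edge leaving the tree is R4-R7 (10); add R4.
Step 5: cheapest edge leaving the tree is R5-R7 (11); add R5.
Step 6: cheapest edge leaving the tree is R8-R9 (11); add R8.
MST edges: R2-R6, R6-R7, R7-R9, R4-R7, R5-R7, R8-R9; total weight 4+13+1+10+11+11 = 50.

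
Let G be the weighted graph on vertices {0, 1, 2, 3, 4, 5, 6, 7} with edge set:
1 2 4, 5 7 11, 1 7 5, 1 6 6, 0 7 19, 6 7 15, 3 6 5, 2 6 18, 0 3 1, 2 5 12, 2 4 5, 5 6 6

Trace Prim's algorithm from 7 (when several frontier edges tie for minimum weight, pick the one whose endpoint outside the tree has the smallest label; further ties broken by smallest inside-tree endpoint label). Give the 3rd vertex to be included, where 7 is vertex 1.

2

Prim, starting at 7.
Step 1: cheapest edge leaving the tree is 1 7 (5); add 1.
Step 2: cheapest edge leaving the tree is 1 2 (4); add 2.
Step 3: cheapest edge leaving the tree is 2 4 (5); add 4.
Step 4: cheapest edge leaving the tree is 1 6 (6); add 6.
Step 5: cheapest edge leaving the tree is 3 6 (5); add 3.
Step 6: cheapest edge leaving the tree is 0 3 (1); add 0.
Step 7: cheapest edge leaving the tree is 5 6 (6); add 5.
Vertex order: 7, 1, 2, 4, 6, 3, 0, 5. The 3rd vertex is 2.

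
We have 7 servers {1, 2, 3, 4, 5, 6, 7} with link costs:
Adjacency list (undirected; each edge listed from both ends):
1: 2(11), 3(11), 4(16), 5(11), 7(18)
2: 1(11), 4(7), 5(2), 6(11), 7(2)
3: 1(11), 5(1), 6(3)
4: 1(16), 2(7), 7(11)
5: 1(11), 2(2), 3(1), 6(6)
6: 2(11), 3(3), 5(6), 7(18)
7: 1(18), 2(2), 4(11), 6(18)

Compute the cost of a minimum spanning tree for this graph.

Grow the tree from 6 using Prim:
Step 1: cheapest edge leaving the tree is 3–6 (3); add 3.
Step 2: cheapest edge leaving the tree is 3–5 (1); add 5.
Step 3: cheapest edge leaving the tree is 2–5 (2); add 2.
Step 4: cheapest edge leaving the tree is 2–7 (2); add 7.
Step 5: cheapest edge leaving the tree is 2–4 (7); add 4.
Step 6: cheapest edge leaving the tree is 1–2 (11); add 1.
MST edges: 3–6, 3–5, 2–5, 2–7, 2–4, 1–2; total weight 3+1+2+2+7+11 = 26.

26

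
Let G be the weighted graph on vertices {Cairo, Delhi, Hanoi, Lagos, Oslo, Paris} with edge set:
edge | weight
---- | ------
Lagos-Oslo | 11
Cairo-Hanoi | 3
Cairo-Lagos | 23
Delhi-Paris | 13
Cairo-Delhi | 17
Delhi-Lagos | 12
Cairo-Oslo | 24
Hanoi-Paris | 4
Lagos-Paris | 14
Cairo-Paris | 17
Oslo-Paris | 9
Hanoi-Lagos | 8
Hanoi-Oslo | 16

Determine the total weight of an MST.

Prim, starting at Oslo.
Step 1: frontier [Oslo-Paris 9, Lagos-Oslo 11, Hanoi-Oslo 16, Cairo-Oslo 24] → take Oslo-Paris (9); add Paris.
Step 2: frontier [Lagos-Oslo 11, Hanoi-Oslo 16, Cairo-Oslo 24, Hanoi-Paris 4, Delhi-Paris 13, Lagos-Paris 14, Cairo-Paris 17] → take Hanoi-Paris (4); add Hanoi.
Step 3: frontier [Cairo-Hanoi 3, Hanoi-Lagos 8, Lagos-Oslo 11, Cairo-Oslo 24, Delhi-Paris 13, Lagos-Paris 14, Cairo-Paris 17] → take Cairo-Hanoi (3); add Cairo.
Step 4: frontier [Cairo-Delhi 17, Cairo-Lagos 23, Hanoi-Lagos 8, Lagos-Oslo 11, Delhi-Paris 13, Lagos-Paris 14] → take Hanoi-Lagos (8); add Lagos.
Step 5: frontier [Cairo-Delhi 17, Delhi-Lagos 12, Delhi-Paris 13] → take Delhi-Lagos (12); add Delhi.
MST edges: Oslo-Paris, Hanoi-Paris, Cairo-Hanoi, Hanoi-Lagos, Delhi-Lagos; total weight 9+4+3+8+12 = 36.

36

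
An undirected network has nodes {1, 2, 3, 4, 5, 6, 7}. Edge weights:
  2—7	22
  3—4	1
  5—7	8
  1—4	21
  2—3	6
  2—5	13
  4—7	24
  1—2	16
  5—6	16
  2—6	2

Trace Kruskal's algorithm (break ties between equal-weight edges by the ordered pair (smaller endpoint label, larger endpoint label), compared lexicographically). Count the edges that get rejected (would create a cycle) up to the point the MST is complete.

Sort edges by weight, then run Kruskal:
3—4 (1): add. Components now {1} {2} {3,4} {5} {6} {7}
2—6 (2): add. Components now {1} {2,6} {3,4} {5} {7}
2—3 (6): add. Components now {1} {2,3,4,6} {5} {7}
5—7 (8): add. Components now {1} {2,3,4,6} {5,7}
2—5 (13): add. Components now {1} {2,3,4,5,6,7}
1—2 (16): add. Components now {1,2,3,4,5,6,7}
Edges rejected before the tree was complete: 0.

0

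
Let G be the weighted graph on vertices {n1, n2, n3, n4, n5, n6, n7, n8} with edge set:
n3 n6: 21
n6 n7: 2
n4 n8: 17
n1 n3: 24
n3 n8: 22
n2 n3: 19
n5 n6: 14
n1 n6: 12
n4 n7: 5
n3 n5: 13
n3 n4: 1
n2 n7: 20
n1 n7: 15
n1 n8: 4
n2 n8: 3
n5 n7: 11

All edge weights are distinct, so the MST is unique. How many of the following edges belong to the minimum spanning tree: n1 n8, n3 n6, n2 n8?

2

Kruskal: consider edges lightest-first.
n3 n4 (1): add — endpoints in different components.
n6 n7 (2): add — endpoints in different components.
n2 n8 (3): add — endpoints in different components.
n1 n8 (4): add — endpoints in different components.
n4 n7 (5): add — endpoints in different components.
n5 n7 (11): add — endpoints in different components.
n1 n6 (12): add — endpoints in different components.
MST edge set: {n3 n4, n6 n7, n2 n8, n1 n8, n4 n7, n5 n7, n1 n6}.
Of the listed edges, {n1 n8, n2 n8} are in the MST → 2.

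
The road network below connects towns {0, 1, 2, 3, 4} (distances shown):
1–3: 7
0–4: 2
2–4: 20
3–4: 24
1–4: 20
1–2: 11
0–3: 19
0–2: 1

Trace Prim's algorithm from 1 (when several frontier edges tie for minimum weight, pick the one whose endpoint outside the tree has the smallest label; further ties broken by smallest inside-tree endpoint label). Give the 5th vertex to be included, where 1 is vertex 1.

4

Prim, starting at 1.
Step 1: cheapest edge leaving the tree is 1–3 (7); add 3.
Step 2: cheapest edge leaving the tree is 1–2 (11); add 2.
Step 3: cheapest edge leaving the tree is 0–2 (1); add 0.
Step 4: cheapest edge leaving the tree is 0–4 (2); add 4.
Vertex order: 1, 3, 2, 0, 4. The 5th vertex is 4.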